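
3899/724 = 5+279/724 = 5.39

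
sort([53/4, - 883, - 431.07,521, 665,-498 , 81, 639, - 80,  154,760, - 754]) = [-883,  -  754, - 498,-431.07 ,  -  80, 53/4, 81 , 154,521,639,665,760 ]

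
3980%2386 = 1594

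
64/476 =16/119 = 0.13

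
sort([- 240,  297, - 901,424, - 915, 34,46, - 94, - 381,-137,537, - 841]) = [-915 ,-901,  -  841, - 381, - 240, -137,  -  94,34 , 46, 297,424, 537]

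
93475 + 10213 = 103688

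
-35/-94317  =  35/94317 = 0.00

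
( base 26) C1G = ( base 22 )gie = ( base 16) 1fda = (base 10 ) 8154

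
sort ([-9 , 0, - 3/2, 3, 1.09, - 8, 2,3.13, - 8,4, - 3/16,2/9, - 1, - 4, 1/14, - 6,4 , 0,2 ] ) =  [ - 9,  -  8, - 8,-6,  -  4, - 3/2, - 1, - 3/16,0, 0, 1/14, 2/9,1.09, 2, 2,3, 3.13, 4,4 ] 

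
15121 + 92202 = 107323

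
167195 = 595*281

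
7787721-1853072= 5934649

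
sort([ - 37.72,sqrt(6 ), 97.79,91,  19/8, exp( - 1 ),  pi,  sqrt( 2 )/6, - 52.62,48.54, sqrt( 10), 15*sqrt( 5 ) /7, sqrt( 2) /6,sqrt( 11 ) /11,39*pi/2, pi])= [ - 52.62, - 37.72, sqrt(2 )/6,sqrt ( 2) /6, sqrt(11 )/11,exp( - 1), 19/8, sqrt(6 ),pi, pi,  sqrt(10 ),15*sqrt( 5 ) /7, 48.54,39 * pi/2,91, 97.79] 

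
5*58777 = 293885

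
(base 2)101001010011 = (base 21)5ki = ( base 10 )2643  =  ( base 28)3ab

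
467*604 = 282068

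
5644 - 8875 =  - 3231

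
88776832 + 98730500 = 187507332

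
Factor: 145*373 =54085 = 5^1*29^1*373^1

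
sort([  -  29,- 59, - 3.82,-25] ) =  [ - 59,-29,-25, - 3.82]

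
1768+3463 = 5231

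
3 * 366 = 1098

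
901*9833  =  8859533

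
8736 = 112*78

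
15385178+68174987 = 83560165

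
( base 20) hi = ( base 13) 217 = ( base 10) 358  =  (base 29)ca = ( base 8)546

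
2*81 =162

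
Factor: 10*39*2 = 780 = 2^2*3^1*5^1*13^1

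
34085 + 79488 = 113573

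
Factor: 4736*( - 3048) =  - 14435328 = - 2^10*3^1*37^1*127^1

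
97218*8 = 777744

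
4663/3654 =4663/3654= 1.28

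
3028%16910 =3028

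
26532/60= 2211/5 = 442.20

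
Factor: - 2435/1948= - 2^( - 2)*5^1  =  - 5/4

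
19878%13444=6434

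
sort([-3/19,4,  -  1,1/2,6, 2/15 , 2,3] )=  [ - 1, - 3/19, 2/15, 1/2,  2,  3, 4,6] 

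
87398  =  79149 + 8249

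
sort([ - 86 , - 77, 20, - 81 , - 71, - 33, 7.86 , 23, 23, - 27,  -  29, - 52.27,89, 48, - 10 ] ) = [-86, - 81, - 77, -71,-52.27, - 33, - 29, - 27, - 10,7.86,20 , 23,  23, 48, 89]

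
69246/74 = 935 + 28/37=935.76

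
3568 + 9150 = 12718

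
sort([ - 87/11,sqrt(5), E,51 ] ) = [  -  87/11, sqrt(5), E,51]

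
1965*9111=17903115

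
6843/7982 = 6843/7982= 0.86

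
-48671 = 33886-82557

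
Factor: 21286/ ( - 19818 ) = - 29/27 = - 3^( - 3)*29^1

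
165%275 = 165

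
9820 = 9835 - 15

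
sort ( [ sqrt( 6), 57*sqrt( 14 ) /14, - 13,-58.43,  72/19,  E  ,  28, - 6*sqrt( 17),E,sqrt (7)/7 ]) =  [-58.43, - 6*sqrt( 17 ),  -  13,sqrt( 7 ) /7,sqrt( 6),E, E, 72/19,57 * sqrt( 14 ) /14,28]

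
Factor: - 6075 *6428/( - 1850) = 781002/37 = 2^1*3^5*37^(  -  1 )*1607^1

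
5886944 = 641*9184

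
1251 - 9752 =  - 8501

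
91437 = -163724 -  - 255161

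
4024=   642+3382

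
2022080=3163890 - 1141810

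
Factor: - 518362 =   -  2^1*13^1*19937^1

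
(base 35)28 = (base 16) 4E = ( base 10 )78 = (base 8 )116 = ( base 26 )30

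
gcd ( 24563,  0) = 24563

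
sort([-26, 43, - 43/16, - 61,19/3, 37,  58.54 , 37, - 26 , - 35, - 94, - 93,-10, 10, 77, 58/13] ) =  [ - 94,-93, - 61, - 35 , - 26,-26, - 10, - 43/16, 58/13,19/3,10, 37, 37, 43,58.54,  77 ]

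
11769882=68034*173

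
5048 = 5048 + 0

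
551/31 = 551/31 = 17.77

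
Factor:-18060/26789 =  - 2^2*3^1*5^1*89^ ( - 1 ) = - 60/89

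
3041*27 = 82107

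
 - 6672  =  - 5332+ - 1340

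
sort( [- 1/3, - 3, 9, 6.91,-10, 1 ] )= [ -10, - 3,- 1/3, 1,6.91, 9]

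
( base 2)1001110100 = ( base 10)628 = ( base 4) 21310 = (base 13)394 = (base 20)1b8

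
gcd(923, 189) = 1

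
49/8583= 49/8583 =0.01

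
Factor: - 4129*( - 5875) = 24257875  =  5^3 * 47^1*4129^1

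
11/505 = 11/505 = 0.02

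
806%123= 68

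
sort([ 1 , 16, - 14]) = [ - 14 , 1, 16] 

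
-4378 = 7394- 11772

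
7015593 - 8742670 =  - 1727077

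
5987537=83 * 72139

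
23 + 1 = 24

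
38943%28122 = 10821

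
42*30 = 1260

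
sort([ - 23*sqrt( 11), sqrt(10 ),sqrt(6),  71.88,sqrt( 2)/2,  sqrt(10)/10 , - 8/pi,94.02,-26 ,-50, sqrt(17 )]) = [ - 23*sqrt( 11 ), - 50 , - 26, - 8/pi,sqrt(10)/10,sqrt( 2)/2,  sqrt(6),sqrt(10 ), sqrt(17),71.88, 94.02]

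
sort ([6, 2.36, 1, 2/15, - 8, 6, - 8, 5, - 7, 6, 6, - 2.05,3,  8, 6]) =[ - 8 , - 8, - 7, - 2.05, 2/15,1 , 2.36 , 3 , 5,6 , 6, 6,6,6 , 8 ] 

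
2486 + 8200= 10686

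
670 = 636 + 34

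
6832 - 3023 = 3809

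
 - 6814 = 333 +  - 7147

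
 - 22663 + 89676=67013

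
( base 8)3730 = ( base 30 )26s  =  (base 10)2008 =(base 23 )3i7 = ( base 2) 11111011000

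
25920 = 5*5184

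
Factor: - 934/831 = -2^1*3^( - 1)*277^( - 1)*467^1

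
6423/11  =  6423/11 = 583.91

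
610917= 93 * 6569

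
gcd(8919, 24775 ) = 991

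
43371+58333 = 101704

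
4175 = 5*835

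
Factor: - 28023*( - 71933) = 3^1*9341^1*71933^1 = 2015778459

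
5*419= 2095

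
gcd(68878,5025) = 1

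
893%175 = 18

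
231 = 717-486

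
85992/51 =28664/17 = 1686.12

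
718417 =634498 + 83919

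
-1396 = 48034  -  49430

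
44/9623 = 44/9623 = 0.00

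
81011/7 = 11573 = 11573.00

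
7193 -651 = 6542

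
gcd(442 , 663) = 221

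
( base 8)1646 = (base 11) 77A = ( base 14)4AA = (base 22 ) 1ka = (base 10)934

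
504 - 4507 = - 4003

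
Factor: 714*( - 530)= - 2^2*3^1*5^1*7^1 * 17^1*53^1 = - 378420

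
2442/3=814 = 814.00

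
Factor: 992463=3^1*330821^1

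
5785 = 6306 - 521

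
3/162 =1/54 = 0.02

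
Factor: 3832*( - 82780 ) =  - 2^5 * 5^1*479^1*4139^1 = - 317212960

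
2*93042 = 186084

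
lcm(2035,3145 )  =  34595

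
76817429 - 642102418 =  - 565284989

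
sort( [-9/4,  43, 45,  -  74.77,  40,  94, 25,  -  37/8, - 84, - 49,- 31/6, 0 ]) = [ - 84,-74.77, -49, - 31/6, - 37/8, - 9/4, 0,25,40, 43,45, 94] 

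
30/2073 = 10/691 = 0.01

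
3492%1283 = 926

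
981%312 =45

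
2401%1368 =1033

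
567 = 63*9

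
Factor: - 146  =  -2^1*73^1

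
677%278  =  121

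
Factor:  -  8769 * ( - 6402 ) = 2^1*3^2*11^1*37^1*79^1*97^1 = 56139138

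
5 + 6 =11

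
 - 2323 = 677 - 3000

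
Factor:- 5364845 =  - 5^1*1072969^1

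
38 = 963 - 925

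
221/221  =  1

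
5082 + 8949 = 14031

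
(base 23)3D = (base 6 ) 214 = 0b1010010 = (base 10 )82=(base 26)34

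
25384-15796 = 9588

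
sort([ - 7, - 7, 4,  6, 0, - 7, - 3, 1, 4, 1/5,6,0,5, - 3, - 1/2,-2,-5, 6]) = [ - 7, -7, -7,-5,  -  3, - 3,  -  2,  -  1/2,0,0 , 1/5, 1, 4,4, 5,6,6,6]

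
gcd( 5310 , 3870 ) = 90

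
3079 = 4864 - 1785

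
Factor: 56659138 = 2^1*1069^1* 26501^1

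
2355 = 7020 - 4665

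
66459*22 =1462098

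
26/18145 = 26/18145 = 0.00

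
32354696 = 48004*674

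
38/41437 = 38/41437 = 0.00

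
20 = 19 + 1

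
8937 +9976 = 18913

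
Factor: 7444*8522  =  2^3*  1861^1*4261^1 = 63437768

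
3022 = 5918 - 2896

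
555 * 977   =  542235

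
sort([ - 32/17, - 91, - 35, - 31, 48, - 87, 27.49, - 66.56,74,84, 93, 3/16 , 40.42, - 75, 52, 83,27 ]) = [ - 91, - 87,-75, - 66.56, - 35, - 31 , - 32/17, 3/16, 27,27.49,40.42, 48, 52, 74 , 83, 84, 93] 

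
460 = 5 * 92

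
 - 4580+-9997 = -14577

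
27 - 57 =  - 30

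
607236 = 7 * 86748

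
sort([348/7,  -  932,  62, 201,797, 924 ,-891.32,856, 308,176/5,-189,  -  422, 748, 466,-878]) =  [-932, - 891.32,-878, - 422, - 189,176/5,  348/7,62,201,308, 466, 748, 797, 856 , 924]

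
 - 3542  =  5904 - 9446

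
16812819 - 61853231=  - 45040412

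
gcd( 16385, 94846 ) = 1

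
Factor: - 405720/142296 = - 345/121 = - 3^1*5^1* 11^(- 2) *23^1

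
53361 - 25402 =27959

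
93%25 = 18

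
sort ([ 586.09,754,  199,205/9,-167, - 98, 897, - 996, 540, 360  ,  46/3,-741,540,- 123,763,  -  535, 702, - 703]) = [-996 , - 741, - 703, - 535,-167,-123, - 98, 46/3, 205/9, 199, 360,540, 540,586.09, 702, 754, 763,897 ]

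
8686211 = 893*9727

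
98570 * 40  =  3942800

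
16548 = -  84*( - 197)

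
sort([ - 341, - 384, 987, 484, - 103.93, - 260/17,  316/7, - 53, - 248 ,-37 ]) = [ - 384, - 341, - 248, - 103.93,-53, - 37, - 260/17,316/7, 484 , 987]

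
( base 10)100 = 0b1100100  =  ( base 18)5A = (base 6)244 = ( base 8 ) 144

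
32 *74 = 2368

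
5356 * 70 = 374920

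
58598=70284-11686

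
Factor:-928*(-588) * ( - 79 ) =-2^7*3^1* 7^2*29^1 * 79^1 = - 43107456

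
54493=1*54493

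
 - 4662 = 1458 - 6120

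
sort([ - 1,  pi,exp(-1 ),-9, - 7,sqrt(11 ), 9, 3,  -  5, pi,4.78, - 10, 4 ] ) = [ - 10, - 9, - 7, - 5 ,-1, exp ( - 1 ) , 3,pi,pi  ,  sqrt( 11 ), 4,4.78 , 9]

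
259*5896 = 1527064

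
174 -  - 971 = 1145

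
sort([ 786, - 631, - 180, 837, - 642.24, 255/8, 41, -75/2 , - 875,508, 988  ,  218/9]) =[ - 875, - 642.24, - 631,  -  180, - 75/2 , 218/9,255/8, 41, 508, 786, 837, 988]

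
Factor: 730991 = 47^1*103^1*151^1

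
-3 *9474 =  - 28422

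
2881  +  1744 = 4625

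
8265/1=8265 = 8265.00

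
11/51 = 11/51 =0.22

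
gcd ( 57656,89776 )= 8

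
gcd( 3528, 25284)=588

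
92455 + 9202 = 101657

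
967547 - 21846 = 945701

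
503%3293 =503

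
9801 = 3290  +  6511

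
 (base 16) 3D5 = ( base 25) 1e6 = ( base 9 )1310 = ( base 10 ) 981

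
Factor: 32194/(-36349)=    - 2^1*163^( - 1 )*223^(-1)*16097^1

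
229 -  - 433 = 662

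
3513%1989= 1524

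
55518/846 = 65 + 88/141 =65.62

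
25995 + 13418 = 39413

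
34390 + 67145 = 101535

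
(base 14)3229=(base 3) 102212210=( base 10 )8661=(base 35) 72G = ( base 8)20725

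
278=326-48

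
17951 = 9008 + 8943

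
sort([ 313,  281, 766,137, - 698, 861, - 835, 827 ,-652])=[ - 835 , - 698, - 652,  137, 281,313,766  ,  827, 861 ]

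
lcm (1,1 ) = 1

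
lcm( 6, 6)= 6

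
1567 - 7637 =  - 6070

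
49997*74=3699778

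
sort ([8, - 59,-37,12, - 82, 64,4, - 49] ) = [ - 82,  -  59, - 49, - 37,  4,8, 12, 64] 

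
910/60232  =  455/30116 =0.02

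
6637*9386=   62294882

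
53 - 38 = 15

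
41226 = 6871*6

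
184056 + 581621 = 765677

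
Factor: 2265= 3^1 *5^1*151^1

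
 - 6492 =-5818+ - 674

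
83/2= 83/2 = 41.50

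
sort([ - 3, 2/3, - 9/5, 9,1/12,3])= [ - 3, - 9/5,1/12, 2/3, 3,  9]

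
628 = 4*157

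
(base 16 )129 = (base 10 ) 297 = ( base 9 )360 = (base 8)451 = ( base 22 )DB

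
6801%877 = 662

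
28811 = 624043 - 595232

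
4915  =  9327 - 4412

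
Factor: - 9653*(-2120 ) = 2^3*5^1*7^2*53^1*197^1 = 20464360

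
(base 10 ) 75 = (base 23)36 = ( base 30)2f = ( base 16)4B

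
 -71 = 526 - 597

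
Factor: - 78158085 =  -3^1*5^1*5210539^1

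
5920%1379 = 404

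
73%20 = 13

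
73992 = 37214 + 36778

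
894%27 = 3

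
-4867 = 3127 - 7994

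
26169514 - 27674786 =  - 1505272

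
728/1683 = 728/1683 = 0.43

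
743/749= 743/749  =  0.99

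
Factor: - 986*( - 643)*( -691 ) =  - 438092618 = - 2^1*17^1*29^1*643^1* 691^1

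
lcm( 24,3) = 24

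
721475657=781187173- 59711516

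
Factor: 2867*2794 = 2^1  *  11^1 * 47^1*61^1*127^1=8010398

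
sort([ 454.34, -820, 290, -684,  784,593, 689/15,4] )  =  [-820, -684,4,689/15,  290 , 454.34,593,784]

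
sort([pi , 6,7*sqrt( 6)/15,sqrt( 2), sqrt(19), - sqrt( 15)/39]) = [ - sqrt(15)/39,7 * sqrt( 6) /15, sqrt( 2),pi,sqrt( 19), 6]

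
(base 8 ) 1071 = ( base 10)569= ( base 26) LN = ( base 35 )g9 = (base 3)210002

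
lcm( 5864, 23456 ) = 23456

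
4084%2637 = 1447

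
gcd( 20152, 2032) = 8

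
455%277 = 178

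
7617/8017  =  7617/8017  =  0.95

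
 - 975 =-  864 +-111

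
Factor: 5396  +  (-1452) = 2^3*17^1*29^1=3944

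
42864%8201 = 1859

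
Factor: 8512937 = 17^1 * 127^1*3943^1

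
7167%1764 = 111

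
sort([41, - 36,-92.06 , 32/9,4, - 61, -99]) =[ - 99, -92.06, - 61,- 36, 32/9,  4,  41]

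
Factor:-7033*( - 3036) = 21352188 = 2^2 * 3^1*11^1 * 13^1*23^1*541^1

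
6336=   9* 704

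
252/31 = 252/31= 8.13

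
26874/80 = 335 + 37/40  =  335.93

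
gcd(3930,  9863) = 1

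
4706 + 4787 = 9493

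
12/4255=12/4255  =  0.00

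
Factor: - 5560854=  - 2^1*3^1*13^1 * 71293^1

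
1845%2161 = 1845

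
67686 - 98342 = - 30656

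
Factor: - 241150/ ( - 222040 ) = 2^( - 2)*5^1 * 53^1*61^ ( - 1) = 265/244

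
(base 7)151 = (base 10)85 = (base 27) 34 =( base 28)31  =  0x55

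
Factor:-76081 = - 76081^1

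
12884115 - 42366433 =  - 29482318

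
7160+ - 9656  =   - 2496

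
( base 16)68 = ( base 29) 3H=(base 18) 5e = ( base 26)40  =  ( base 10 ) 104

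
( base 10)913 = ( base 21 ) 21A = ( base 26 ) 193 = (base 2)1110010001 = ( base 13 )553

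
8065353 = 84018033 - 75952680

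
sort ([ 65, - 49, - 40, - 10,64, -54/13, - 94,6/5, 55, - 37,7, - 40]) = [ - 94, - 49, - 40,-40, - 37 , - 10, - 54/13,6/5,7,55, 64, 65] 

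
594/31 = 19 + 5/31 =19.16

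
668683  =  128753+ 539930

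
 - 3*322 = -966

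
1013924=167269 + 846655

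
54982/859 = 54982/859  =  64.01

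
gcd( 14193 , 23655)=4731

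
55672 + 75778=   131450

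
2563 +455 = 3018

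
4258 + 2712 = 6970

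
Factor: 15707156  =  2^2*3926789^1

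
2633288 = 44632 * 59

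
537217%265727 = 5763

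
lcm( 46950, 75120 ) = 375600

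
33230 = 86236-53006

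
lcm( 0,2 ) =0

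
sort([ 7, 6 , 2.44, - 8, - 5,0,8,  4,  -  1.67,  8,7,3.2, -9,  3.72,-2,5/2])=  [  -  9, - 8, - 5, -2, - 1.67 , 0,2.44,5/2,3.2,3.72 , 4,6,7, 7,8,8] 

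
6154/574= 10  +  207/287= 10.72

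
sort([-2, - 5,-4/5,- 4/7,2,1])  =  [-5, - 2, - 4/5 , - 4/7,1,2]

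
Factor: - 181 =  - 181^1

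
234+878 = 1112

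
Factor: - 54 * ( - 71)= 2^1 * 3^3*71^1 = 3834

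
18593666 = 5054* 3679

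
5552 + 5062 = 10614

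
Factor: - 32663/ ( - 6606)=89/18 = 2^( - 1)*3^(  -  2)  *89^1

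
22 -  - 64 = 86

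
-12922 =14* ( -923 )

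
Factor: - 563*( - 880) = 2^4*5^1*11^1*563^1= 495440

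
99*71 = 7029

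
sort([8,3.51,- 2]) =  [ - 2,3.51, 8]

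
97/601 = 97/601  =  0.16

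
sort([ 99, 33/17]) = [ 33/17,99]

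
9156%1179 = 903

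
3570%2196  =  1374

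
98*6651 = 651798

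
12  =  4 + 8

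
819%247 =78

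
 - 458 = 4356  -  4814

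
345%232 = 113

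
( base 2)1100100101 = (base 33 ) od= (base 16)325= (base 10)805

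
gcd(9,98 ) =1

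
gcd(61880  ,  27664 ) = 728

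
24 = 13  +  11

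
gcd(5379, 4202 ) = 11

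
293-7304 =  - 7011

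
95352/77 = 1238 +26/77 =1238.34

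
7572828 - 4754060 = 2818768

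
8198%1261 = 632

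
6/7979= 6/7979 = 0.00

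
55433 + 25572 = 81005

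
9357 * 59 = 552063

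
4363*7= 30541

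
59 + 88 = 147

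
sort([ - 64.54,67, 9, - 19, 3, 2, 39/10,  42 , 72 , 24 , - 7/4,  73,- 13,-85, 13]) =[ -85, - 64.54 , - 19,  -  13,-7/4,2 , 3,39/10,9, 13,  24,42, 67, 72 , 73 ]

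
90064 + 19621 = 109685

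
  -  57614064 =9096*( - 6334)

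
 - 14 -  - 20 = 6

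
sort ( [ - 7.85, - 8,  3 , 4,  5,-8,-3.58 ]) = [-8 , - 8,  -  7.85,-3.58 , 3,4,5 ] 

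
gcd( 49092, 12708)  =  12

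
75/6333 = 25/2111 = 0.01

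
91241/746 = 122 + 229/746 = 122.31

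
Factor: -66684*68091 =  - 2^2*3^2*  5557^1* 22697^1= -4540580244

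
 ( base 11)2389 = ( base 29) 3KJ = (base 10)3122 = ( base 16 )C32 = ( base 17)ADB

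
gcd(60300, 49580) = 1340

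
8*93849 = 750792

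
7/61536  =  7/61536 = 0.00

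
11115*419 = 4657185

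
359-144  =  215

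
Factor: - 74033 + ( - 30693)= - 104726 = -2^1 *52363^1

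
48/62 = 24/31 = 0.77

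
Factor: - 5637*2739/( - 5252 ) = 2^( - 2 ) * 3^2*11^1*13^( - 1 ) * 83^1*101^(-1)*1879^1 = 15439743/5252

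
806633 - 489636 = 316997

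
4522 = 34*133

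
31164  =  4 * 7791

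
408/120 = 3+2/5= 3.40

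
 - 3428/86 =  - 40+6/43 = - 39.86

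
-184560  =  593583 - 778143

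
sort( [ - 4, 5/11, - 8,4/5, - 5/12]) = [ - 8, - 4, - 5/12,5/11,4/5]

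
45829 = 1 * 45829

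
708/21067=708/21067 = 0.03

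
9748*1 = 9748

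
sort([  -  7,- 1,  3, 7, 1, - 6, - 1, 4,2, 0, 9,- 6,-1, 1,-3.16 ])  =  [ - 7, - 6,- 6, -3.16, - 1, - 1, - 1, 0 , 1,1,2, 3,  4, 7, 9 ]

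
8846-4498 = 4348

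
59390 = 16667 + 42723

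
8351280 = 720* 11599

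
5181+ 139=5320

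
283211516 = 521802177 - 238590661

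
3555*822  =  2922210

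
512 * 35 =17920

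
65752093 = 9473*6941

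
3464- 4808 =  - 1344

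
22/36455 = 22/36455= 0.00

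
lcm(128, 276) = 8832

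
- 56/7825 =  - 1  +  7769/7825= - 0.01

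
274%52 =14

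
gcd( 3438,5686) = 2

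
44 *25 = 1100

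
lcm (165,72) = 3960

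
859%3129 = 859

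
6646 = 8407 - 1761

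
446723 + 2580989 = 3027712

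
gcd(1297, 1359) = 1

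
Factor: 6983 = 6983^1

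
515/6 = 85 + 5/6 = 85.83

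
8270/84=4135/42 = 98.45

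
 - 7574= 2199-9773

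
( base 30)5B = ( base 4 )2201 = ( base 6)425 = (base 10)161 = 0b10100001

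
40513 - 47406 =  - 6893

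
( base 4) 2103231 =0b10010011101101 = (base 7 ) 36363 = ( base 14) 3633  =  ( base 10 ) 9453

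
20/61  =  20/61=0.33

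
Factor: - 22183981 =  - 2963^1 * 7487^1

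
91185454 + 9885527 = 101070981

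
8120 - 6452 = 1668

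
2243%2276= 2243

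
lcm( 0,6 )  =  0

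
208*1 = 208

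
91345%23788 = 19981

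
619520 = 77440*8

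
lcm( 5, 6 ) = 30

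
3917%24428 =3917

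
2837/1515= 2837/1515 = 1.87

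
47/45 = 1 +2/45  =  1.04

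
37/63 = 37/63= 0.59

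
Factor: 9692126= 2^1* 4846063^1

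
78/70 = 39/35= 1.11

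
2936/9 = 2936/9 = 326.22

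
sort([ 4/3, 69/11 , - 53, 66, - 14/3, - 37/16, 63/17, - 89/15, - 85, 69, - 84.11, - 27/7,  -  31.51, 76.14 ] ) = [ - 85, - 84.11, - 53, - 31.51,  -  89/15, - 14/3,  -  27/7, - 37/16, 4/3,63/17,  69/11, 66,  69 , 76.14 ] 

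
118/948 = 59/474 = 0.12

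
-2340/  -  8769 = 780/2923 =0.27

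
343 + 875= 1218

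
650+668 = 1318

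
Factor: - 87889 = -179^1 * 491^1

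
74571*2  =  149142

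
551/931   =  29/49=0.59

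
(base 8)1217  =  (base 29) MH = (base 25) 115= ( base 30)lp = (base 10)655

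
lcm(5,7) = 35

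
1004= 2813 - 1809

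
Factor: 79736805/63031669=3^5*5^1*29^1*31^1*73^1*89^( - 1)*708221^( - 1)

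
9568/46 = 208 = 208.00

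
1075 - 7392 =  - 6317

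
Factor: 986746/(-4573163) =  - 2^1 * 7^( - 1)*19^1*23^1*37^( - 1)*1129^1*17657^( - 1)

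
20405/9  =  20405/9= 2267.22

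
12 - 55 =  - 43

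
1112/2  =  556 = 556.00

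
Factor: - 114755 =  - 5^1*59^1*389^1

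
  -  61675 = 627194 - 688869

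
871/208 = 4  +  3/16 =4.19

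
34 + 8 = 42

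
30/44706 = 5/7451 = 0.00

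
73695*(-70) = -5158650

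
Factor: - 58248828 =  - 2^2*3^3 * 11^1* 49031^1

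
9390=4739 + 4651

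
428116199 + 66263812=494380011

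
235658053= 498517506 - 262859453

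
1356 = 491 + 865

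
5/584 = 5/584 = 0.01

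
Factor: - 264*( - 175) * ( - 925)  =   - 42735000 = - 2^3*3^1*5^4 * 7^1 *11^1 * 37^1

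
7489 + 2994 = 10483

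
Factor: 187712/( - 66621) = - 448/159 = - 2^6*3^( -1) * 7^1*53^ ( - 1)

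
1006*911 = 916466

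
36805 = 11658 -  - 25147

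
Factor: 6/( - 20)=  - 3/10 = - 2^(  -  1 ) * 3^1*5^(-1)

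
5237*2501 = 13097737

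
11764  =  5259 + 6505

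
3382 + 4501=7883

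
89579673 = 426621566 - 337041893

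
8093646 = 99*81754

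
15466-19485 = -4019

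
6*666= 3996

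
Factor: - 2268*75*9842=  - 1674124200 = - 2^3*3^5*5^2*7^2*19^1*37^1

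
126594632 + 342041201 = 468635833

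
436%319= 117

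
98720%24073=2428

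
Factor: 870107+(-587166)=41^1*67^1*103^1  =  282941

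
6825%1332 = 165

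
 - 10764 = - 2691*4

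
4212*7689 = 32386068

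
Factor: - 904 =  - 2^3*113^1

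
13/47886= 13/47886 =0.00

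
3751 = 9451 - 5700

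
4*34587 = 138348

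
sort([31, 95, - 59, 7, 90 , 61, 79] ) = [ - 59 , 7,31 , 61, 79, 90,95]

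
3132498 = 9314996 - 6182498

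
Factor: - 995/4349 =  - 5^1*199^1 * 4349^( - 1 )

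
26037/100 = 26037/100 = 260.37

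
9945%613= 137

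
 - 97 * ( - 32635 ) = 3165595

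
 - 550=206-756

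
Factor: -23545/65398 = -2^( - 1)*5^1*17^1*19^(-1)*277^1*1721^(-1)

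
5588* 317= 1771396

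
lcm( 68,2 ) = 68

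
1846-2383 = -537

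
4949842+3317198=8267040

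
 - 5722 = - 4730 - 992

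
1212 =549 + 663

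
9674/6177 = 9674/6177 = 1.57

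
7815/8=7815/8 = 976.88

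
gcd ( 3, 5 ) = 1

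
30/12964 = 15/6482 = 0.00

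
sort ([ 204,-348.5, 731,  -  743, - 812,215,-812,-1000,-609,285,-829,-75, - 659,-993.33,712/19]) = [ - 1000, - 993.33 ,-829,  -  812,-812, - 743,-659,-609,-348.5 , - 75,712/19, 204, 215,285,731 ] 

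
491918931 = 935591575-443672644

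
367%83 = 35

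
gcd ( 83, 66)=1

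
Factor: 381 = 3^1*127^1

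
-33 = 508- 541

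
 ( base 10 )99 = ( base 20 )4J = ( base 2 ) 1100011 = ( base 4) 1203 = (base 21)4F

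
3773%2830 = 943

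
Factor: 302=2^1*151^1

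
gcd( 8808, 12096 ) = 24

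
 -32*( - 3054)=97728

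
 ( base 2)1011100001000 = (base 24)A5G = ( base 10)5896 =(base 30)6GG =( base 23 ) b38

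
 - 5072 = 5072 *( - 1)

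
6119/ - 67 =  - 92+45/67= - 91.33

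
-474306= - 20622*23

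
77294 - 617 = 76677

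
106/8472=53/4236 = 0.01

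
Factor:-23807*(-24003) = 571439421 = 3^3*7^2*19^1 * 127^1*179^1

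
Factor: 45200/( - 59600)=- 113^1* 149^(- 1 )= - 113/149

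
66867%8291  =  539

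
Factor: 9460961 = 79^1 * 119759^1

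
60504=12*5042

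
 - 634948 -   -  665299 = 30351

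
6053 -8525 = -2472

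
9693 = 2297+7396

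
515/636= 515/636 = 0.81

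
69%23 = 0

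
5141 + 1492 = 6633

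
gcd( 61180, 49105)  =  805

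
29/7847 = 29/7847 = 0.00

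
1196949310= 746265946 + 450683364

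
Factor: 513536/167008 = 2^4 * 59^1*307^( - 1 ) = 944/307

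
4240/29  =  146+6/29 = 146.21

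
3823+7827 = 11650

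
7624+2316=9940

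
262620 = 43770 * 6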